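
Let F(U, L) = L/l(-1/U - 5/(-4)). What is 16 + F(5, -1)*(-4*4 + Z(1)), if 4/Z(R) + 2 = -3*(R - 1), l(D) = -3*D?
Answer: 72/7 ≈ 10.286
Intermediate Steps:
Z(R) = 4/(1 - 3*R) (Z(R) = 4/(-2 - 3*(R - 1)) = 4/(-2 - 3*(-1 + R)) = 4/(-2 + (3 - 3*R)) = 4/(1 - 3*R))
F(U, L) = L/(-15/4 + 3/U) (F(U, L) = L/((-3*(-1/U - 5/(-4)))) = L/((-3*(-1/U - 5*(-1/4)))) = L/((-3*(-1/U + 5/4))) = L/((-3*(5/4 - 1/U))) = L/(-15/4 + 3/U))
16 + F(5, -1)*(-4*4 + Z(1)) = 16 + ((4/3)*(-1)*5/(4 - 5*5))*(-4*4 - 4/(-1 + 3*1)) = 16 + ((4/3)*(-1)*5/(4 - 25))*(-16 - 4/(-1 + 3)) = 16 + ((4/3)*(-1)*5/(-21))*(-16 - 4/2) = 16 + ((4/3)*(-1)*5*(-1/21))*(-16 - 4*1/2) = 16 + 20*(-16 - 2)/63 = 16 + (20/63)*(-18) = 16 - 40/7 = 72/7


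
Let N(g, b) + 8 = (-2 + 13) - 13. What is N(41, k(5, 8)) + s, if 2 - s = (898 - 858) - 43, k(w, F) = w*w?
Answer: -5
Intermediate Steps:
k(w, F) = w²
s = 5 (s = 2 - ((898 - 858) - 43) = 2 - (40 - 43) = 2 - 1*(-3) = 2 + 3 = 5)
N(g, b) = -10 (N(g, b) = -8 + ((-2 + 13) - 13) = -8 + (11 - 13) = -8 - 2 = -10)
N(41, k(5, 8)) + s = -10 + 5 = -5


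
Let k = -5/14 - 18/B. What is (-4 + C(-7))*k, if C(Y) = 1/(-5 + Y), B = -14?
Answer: -91/24 ≈ -3.7917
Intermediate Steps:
k = 13/14 (k = -5/14 - 18/(-14) = -5*1/14 - 18*(-1/14) = -5/14 + 9/7 = 13/14 ≈ 0.92857)
(-4 + C(-7))*k = (-4 + 1/(-5 - 7))*(13/14) = (-4 + 1/(-12))*(13/14) = (-4 - 1/12)*(13/14) = -49/12*13/14 = -91/24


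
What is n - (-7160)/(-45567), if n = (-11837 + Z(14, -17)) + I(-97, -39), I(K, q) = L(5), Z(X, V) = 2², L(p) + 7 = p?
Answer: -539292605/45567 ≈ -11835.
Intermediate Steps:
L(p) = -7 + p
Z(X, V) = 4
I(K, q) = -2 (I(K, q) = -7 + 5 = -2)
n = -11835 (n = (-11837 + 4) - 2 = -11833 - 2 = -11835)
n - (-7160)/(-45567) = -11835 - (-7160)/(-45567) = -11835 - (-7160)*(-1)/45567 = -11835 - 1*7160/45567 = -11835 - 7160/45567 = -539292605/45567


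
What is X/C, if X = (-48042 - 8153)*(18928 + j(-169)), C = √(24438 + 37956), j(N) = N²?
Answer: -2668644355*√62394/62394 ≈ -1.0684e+7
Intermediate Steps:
C = √62394 ≈ 249.79
X = -2668644355 (X = (-48042 - 8153)*(18928 + (-169)²) = -56195*(18928 + 28561) = -56195*47489 = -2668644355)
X/C = -2668644355*√62394/62394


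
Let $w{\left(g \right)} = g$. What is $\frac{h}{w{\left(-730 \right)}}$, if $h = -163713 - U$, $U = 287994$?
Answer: $\frac{451707}{730} \approx 618.78$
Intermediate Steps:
$h = -451707$ ($h = -163713 - 287994 = -451707$)
$\frac{h}{w{\left(-730 \right)}} = - \frac{451707}{-730} = \left(-451707\right) \left(- \frac{1}{730}\right) = \frac{451707}{730}$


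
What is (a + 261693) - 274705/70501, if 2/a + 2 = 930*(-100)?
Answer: 857912921464987/3278367001 ≈ 2.6169e+5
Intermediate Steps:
a = -1/46501 (a = 2/(-2 + 930*(-100)) = 2/(-2 - 93000) = 2/(-93002) = 2*(-1/93002) = -1/46501 ≈ -2.1505e-5)
(a + 261693) - 274705/70501 = (-1/46501 + 261693) - 274705/70501 = 12168986192/46501 - 274705*1/70501 = 12168986192/46501 - 274705/70501 = 857912921464987/3278367001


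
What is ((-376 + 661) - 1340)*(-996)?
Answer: 1050780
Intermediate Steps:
((-376 + 661) - 1340)*(-996) = (285 - 1340)*(-996) = -1055*(-996) = 1050780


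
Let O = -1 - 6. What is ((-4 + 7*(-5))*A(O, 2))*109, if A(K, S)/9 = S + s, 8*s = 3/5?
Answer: -3175497/40 ≈ -79387.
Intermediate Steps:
s = 3/40 (s = (3/5)/8 = (3*(⅕))/8 = (⅛)*(⅗) = 3/40 ≈ 0.075000)
O = -7
A(K, S) = 27/40 + 9*S (A(K, S) = 9*(S + 3/40) = 9*(3/40 + S) = 27/40 + 9*S)
((-4 + 7*(-5))*A(O, 2))*109 = ((-4 + 7*(-5))*(27/40 + 9*2))*109 = ((-4 - 35)*(27/40 + 18))*109 = -39*747/40*109 = -29133/40*109 = -3175497/40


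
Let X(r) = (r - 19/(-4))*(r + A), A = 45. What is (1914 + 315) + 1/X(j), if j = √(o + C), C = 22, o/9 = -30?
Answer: 21932951545/9839817 - 1592*I*√62/9839817 ≈ 2229.0 - 0.0012739*I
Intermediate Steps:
o = -270 (o = 9*(-30) = -270)
j = 2*I*√62 (j = √(-270 + 22) = √(-248) = 2*I*√62 ≈ 15.748*I)
X(r) = (45 + r)*(19/4 + r) (X(r) = (r - 19/(-4))*(r + 45) = (r - 19*(-¼))*(45 + r) = (r + 19/4)*(45 + r) = (19/4 + r)*(45 + r) = (45 + r)*(19/4 + r))
(1914 + 315) + 1/X(j) = (1914 + 315) + 1/(855/4 + (2*I*√62)² + 199*(2*I*√62)/4) = 2229 + 1/(855/4 - 248 + 199*I*√62/2) = 2229 + 1/(-137/4 + 199*I*√62/2)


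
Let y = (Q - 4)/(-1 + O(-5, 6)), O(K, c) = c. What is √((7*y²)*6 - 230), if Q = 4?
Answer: I*√230 ≈ 15.166*I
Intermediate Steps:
y = 0 (y = (4 - 4)/(-1 + 6) = 0/5 = 0*(⅕) = 0)
√((7*y²)*6 - 230) = √((7*0²)*6 - 230) = √((7*0)*6 - 230) = √(0*6 - 230) = √(0 - 230) = √(-230) = I*√230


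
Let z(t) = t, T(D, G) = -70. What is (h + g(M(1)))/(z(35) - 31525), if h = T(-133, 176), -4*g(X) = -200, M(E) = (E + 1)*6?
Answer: 2/3149 ≈ 0.00063512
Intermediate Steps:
M(E) = 6 + 6*E (M(E) = (1 + E)*6 = 6 + 6*E)
g(X) = 50 (g(X) = -¼*(-200) = 50)
h = -70
(h + g(M(1)))/(z(35) - 31525) = (-70 + 50)/(35 - 31525) = -20/(-31490) = -20*(-1/31490) = 2/3149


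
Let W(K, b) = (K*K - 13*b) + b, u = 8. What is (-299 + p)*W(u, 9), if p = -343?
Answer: 28248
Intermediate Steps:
W(K, b) = K² - 12*b (W(K, b) = (K² - 13*b) + b = K² - 12*b)
(-299 + p)*W(u, 9) = (-299 - 343)*(8² - 12*9) = -642*(64 - 108) = -642*(-44) = 28248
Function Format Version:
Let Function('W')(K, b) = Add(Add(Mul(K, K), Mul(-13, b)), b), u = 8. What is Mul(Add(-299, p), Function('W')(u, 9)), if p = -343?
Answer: 28248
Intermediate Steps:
Function('W')(K, b) = Add(Pow(K, 2), Mul(-12, b)) (Function('W')(K, b) = Add(Add(Pow(K, 2), Mul(-13, b)), b) = Add(Pow(K, 2), Mul(-12, b)))
Mul(Add(-299, p), Function('W')(u, 9)) = Mul(Add(-299, -343), Add(Pow(8, 2), Mul(-12, 9))) = Mul(-642, Add(64, -108)) = Mul(-642, -44) = 28248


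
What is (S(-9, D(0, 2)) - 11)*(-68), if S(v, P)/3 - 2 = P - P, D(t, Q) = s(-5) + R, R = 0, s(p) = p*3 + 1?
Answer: 340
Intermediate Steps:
s(p) = 1 + 3*p (s(p) = 3*p + 1 = 1 + 3*p)
D(t, Q) = -14 (D(t, Q) = (1 + 3*(-5)) + 0 = (1 - 15) + 0 = -14 + 0 = -14)
S(v, P) = 6 (S(v, P) = 6 + 3*(P - P) = 6 + 3*0 = 6 + 0 = 6)
(S(-9, D(0, 2)) - 11)*(-68) = (6 - 11)*(-68) = -5*(-68) = 340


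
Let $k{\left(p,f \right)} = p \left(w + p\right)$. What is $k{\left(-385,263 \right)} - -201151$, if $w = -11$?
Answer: $353611$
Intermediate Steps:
$k{\left(p,f \right)} = p \left(-11 + p\right)$
$k{\left(-385,263 \right)} - -201151 = - 385 \left(-11 - 385\right) - -201151 = \left(-385\right) \left(-396\right) + 201151 = 152460 + 201151 = 353611$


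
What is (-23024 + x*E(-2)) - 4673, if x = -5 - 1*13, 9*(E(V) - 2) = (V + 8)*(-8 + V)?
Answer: -27613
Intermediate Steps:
E(V) = 2 + (-8 + V)*(8 + V)/9 (E(V) = 2 + ((V + 8)*(-8 + V))/9 = 2 + ((8 + V)*(-8 + V))/9 = 2 + ((-8 + V)*(8 + V))/9 = 2 + (-8 + V)*(8 + V)/9)
x = -18 (x = -5 - 13 = -18)
(-23024 + x*E(-2)) - 4673 = (-23024 - 18*(-46/9 + (⅑)*(-2)²)) - 4673 = (-23024 - 18*(-46/9 + (⅑)*4)) - 4673 = (-23024 - 18*(-46/9 + 4/9)) - 4673 = (-23024 - 18*(-14/3)) - 4673 = (-23024 + 84) - 4673 = -22940 - 4673 = -27613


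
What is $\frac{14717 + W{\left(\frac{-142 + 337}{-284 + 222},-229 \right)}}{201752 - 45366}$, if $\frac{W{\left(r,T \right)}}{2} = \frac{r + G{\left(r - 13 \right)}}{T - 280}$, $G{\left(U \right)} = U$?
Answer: $\frac{232220739}{2467614694} \approx 0.094107$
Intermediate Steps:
$W{\left(r,T \right)} = \frac{2 \left(-13 + 2 r\right)}{-280 + T}$ ($W{\left(r,T \right)} = 2 \frac{r + \left(r - 13\right)}{T - 280} = 2 \frac{r + \left(-13 + r\right)}{-280 + T} = 2 \frac{-13 + 2 r}{-280 + T} = \frac{2 \left(-13 + 2 r\right)}{-280 + T}$)
$\frac{14717 + W{\left(\frac{-142 + 337}{-284 + 222},-229 \right)}}{201752 - 45366} = \frac{14717 + \frac{2 \left(-13 + 2 \frac{-142 + 337}{-284 + 222}\right)}{-280 - 229}}{201752 - 45366} = \frac{14717 + \frac{2 \left(-13 + 2 \frac{195}{-62}\right)}{-509}}{156386} = \left(14717 + 2 \left(- \frac{1}{509}\right) \left(-13 + 2 \cdot 195 \left(- \frac{1}{62}\right)\right)\right) \frac{1}{156386} = \left(14717 + 2 \left(- \frac{1}{509}\right) \left(-13 + 2 \left(- \frac{195}{62}\right)\right)\right) \frac{1}{156386} = \left(14717 + 2 \left(- \frac{1}{509}\right) \left(-13 - \frac{195}{31}\right)\right) \frac{1}{156386} = \left(14717 + 2 \left(- \frac{1}{509}\right) \left(- \frac{598}{31}\right)\right) \frac{1}{156386} = \left(14717 + \frac{1196}{15779}\right) \frac{1}{156386} = \frac{232220739}{15779} \cdot \frac{1}{156386} = \frac{232220739}{2467614694}$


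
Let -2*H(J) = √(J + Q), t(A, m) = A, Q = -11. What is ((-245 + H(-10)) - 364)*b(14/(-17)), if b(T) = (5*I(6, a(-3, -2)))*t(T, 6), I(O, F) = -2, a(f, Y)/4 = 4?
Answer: -85260/17 - 70*I*√21/17 ≈ -5015.3 - 18.869*I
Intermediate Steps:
a(f, Y) = 16 (a(f, Y) = 4*4 = 16)
H(J) = -√(-11 + J)/2 (H(J) = -√(J - 11)/2 = -√(-11 + J)/2)
b(T) = -10*T (b(T) = (5*(-2))*T = -10*T)
((-245 + H(-10)) - 364)*b(14/(-17)) = ((-245 - √(-11 - 10)/2) - 364)*(-140/(-17)) = ((-245 - I*√21/2) - 364)*(-140*(-1)/17) = ((-245 - I*√21/2) - 364)*(-10*(-14/17)) = ((-245 - I*√21/2) - 364)*(140/17) = (-609 - I*√21/2)*(140/17) = -85260/17 - 70*I*√21/17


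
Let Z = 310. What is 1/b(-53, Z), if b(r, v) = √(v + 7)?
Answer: √317/317 ≈ 0.056166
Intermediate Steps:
b(r, v) = √(7 + v)
1/b(-53, Z) = 1/(√(7 + 310)) = 1/(√317) = √317/317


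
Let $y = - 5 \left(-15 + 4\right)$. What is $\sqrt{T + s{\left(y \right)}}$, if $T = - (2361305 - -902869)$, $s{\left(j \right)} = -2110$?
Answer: $2 i \sqrt{816571} \approx 1807.3 i$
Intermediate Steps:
$y = 55$ ($y = \left(-5\right) \left(-11\right) = 55$)
$T = -3264174$ ($T = - (2361305 + 902869) = \left(-1\right) 3264174 = -3264174$)
$\sqrt{T + s{\left(y \right)}} = \sqrt{-3264174 - 2110} = \sqrt{-3266284} = 2 i \sqrt{816571}$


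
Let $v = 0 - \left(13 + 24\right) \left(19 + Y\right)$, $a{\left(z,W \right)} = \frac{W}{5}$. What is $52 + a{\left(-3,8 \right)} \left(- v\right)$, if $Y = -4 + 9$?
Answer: $\frac{7364}{5} \approx 1472.8$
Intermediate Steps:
$Y = 5$
$a{\left(z,W \right)} = \frac{W}{5}$ ($a{\left(z,W \right)} = W \frac{1}{5} = \frac{W}{5}$)
$v = -888$ ($v = 0 - \left(13 + 24\right) \left(19 + 5\right) = 0 - 37 \cdot 24 = 0 - 888 = -888$)
$52 + a{\left(-3,8 \right)} \left(- v\right) = 52 + \frac{1}{5} \cdot 8 \left(\left(-1\right) \left(-888\right)\right) = 52 + \frac{8}{5} \cdot 888 = 52 + \frac{7104}{5} = \frac{7364}{5}$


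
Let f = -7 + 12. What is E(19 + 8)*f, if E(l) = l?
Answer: 135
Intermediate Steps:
f = 5
E(19 + 8)*f = (19 + 8)*5 = 27*5 = 135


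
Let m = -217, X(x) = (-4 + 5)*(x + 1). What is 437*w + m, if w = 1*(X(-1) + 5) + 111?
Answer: 50475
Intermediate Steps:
X(x) = 1 + x (X(x) = 1*(1 + x) = 1 + x)
w = 116 (w = 1*((1 - 1) + 5) + 111 = 1*(0 + 5) + 111 = 1*5 + 111 = 5 + 111 = 116)
437*w + m = 437*116 - 217 = 50692 - 217 = 50475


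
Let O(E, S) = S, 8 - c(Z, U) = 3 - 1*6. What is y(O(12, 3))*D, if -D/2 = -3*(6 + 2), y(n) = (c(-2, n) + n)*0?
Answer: 0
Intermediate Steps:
c(Z, U) = 11 (c(Z, U) = 8 - (3 - 1*6) = 8 - (3 - 6) = 8 - 1*(-3) = 8 + 3 = 11)
y(n) = 0 (y(n) = (11 + n)*0 = 0)
D = 48 (D = -(-6)*(6 + 2) = -(-6)*8 = -2*(-24) = 48)
y(O(12, 3))*D = 0*48 = 0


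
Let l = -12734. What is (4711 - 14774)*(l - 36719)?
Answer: 497645539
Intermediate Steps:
(4711 - 14774)*(l - 36719) = (4711 - 14774)*(-12734 - 36719) = -10063*(-49453) = 497645539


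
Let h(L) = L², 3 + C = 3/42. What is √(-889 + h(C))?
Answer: I*√172563/14 ≈ 29.672*I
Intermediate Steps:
C = -41/14 (C = -3 + 3/42 = -3 + 3*(1/42) = -3 + 1/14 = -41/14 ≈ -2.9286)
√(-889 + h(C)) = √(-889 + (-41/14)²) = √(-889 + 1681/196) = √(-172563/196) = I*√172563/14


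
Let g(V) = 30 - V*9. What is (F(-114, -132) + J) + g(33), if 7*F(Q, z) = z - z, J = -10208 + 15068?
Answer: 4593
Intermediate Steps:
g(V) = 30 - 9*V
J = 4860
F(Q, z) = 0 (F(Q, z) = (z - z)/7 = (1/7)*0 = 0)
(F(-114, -132) + J) + g(33) = (0 + 4860) + (30 - 9*33) = 4860 + (30 - 297) = 4860 - 267 = 4593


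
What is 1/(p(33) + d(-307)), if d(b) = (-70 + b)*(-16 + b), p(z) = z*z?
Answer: 1/122860 ≈ 8.1394e-6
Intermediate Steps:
p(z) = z²
1/(p(33) + d(-307)) = 1/(33² + (1120 + (-307)² - 86*(-307))) = 1/(1089 + (1120 + 94249 + 26402)) = 1/(1089 + 121771) = 1/122860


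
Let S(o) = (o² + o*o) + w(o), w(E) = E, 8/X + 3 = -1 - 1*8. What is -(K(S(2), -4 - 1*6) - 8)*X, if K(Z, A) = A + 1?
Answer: -34/3 ≈ -11.333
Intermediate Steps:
X = -⅔ (X = 8/(-3 + (-1 - 1*8)) = 8/(-3 + (-1 - 8)) = 8/(-3 - 9) = 8/(-12) = 8*(-1/12) = -⅔ ≈ -0.66667)
S(o) = o + 2*o² (S(o) = (o² + o*o) + o = (o² + o²) + o = 2*o² + o = o + 2*o²)
K(Z, A) = 1 + A
-(K(S(2), -4 - 1*6) - 8)*X = -((1 + (-4 - 1*6)) - 8)*(-2)/3 = -((1 + (-4 - 6)) - 8)*(-2)/3 = -((1 - 10) - 8)*(-2)/3 = -(-9 - 8)*(-2)/3 = -(-17)*(-2)/3 = -1*34/3 = -34/3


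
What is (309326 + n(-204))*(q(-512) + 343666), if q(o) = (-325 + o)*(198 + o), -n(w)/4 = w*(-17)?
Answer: 179188123736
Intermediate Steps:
n(w) = 68*w (n(w) = -4*w*(-17) = -(-68)*w = 68*w)
(309326 + n(-204))*(q(-512) + 343666) = (309326 + 68*(-204))*((-64350 + (-512)² - 127*(-512)) + 343666) = (309326 - 13872)*((-64350 + 262144 + 65024) + 343666) = 295454*(262818 + 343666) = 295454*606484 = 179188123736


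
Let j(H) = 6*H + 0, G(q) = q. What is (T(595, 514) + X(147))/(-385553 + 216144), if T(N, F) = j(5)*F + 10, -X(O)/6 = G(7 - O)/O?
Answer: -108050/1185863 ≈ -0.091115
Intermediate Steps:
X(O) = -6*(7 - O)/O
j(H) = 6*H
T(N, F) = 10 + 30*F (T(N, F) = (6*5)*F + 10 = 30*F + 10 = 10 + 30*F)
(T(595, 514) + X(147))/(-385553 + 216144) = ((10 + 30*514) + (6 - 42/147))/(-385553 + 216144) = ((10 + 15420) + (6 - 42*1/147))/(-169409) = (15430 + (6 - 2/7))*(-1/169409) = (15430 + 40/7)*(-1/169409) = (108050/7)*(-1/169409) = -108050/1185863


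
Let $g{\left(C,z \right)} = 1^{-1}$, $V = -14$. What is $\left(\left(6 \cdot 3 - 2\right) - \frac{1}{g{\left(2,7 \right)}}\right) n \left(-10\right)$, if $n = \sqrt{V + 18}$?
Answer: $-300$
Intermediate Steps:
$g{\left(C,z \right)} = 1$
$n = 2$ ($n = \sqrt{-14 + 18} = \sqrt{4} = 2$)
$\left(\left(6 \cdot 3 - 2\right) - \frac{1}{g{\left(2,7 \right)}}\right) n \left(-10\right) = \left(\left(6 \cdot 3 - 2\right) - 1^{-1}\right) 2 \left(-10\right) = \left(\left(18 - 2\right) - 1\right) 2 \left(-10\right) = \left(16 - 1\right) 2 \left(-10\right) = 15 \cdot 2 \left(-10\right) = 30 \left(-10\right) = -300$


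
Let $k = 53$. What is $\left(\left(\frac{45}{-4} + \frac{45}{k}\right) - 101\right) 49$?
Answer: $- \frac{1157233}{212} \approx -5458.6$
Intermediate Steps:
$\left(\left(\frac{45}{-4} + \frac{45}{k}\right) - 101\right) 49 = \left(\left(\frac{45}{-4} + \frac{45}{53}\right) - 101\right) 49 = \left(\left(45 \left(- \frac{1}{4}\right) + 45 \cdot \frac{1}{53}\right) - 101\right) 49 = \left(\left(- \frac{45}{4} + \frac{45}{53}\right) - 101\right) 49 = \left(- \frac{2205}{212} - 101\right) 49 = \left(- \frac{23617}{212}\right) 49 = - \frac{1157233}{212}$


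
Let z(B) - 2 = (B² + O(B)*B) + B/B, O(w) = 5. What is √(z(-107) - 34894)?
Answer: I*√23977 ≈ 154.84*I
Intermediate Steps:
z(B) = 3 + B² + 5*B (z(B) = 2 + ((B² + 5*B) + B/B) = 2 + ((B² + 5*B) + 1) = 2 + (1 + B² + 5*B) = 3 + B² + 5*B)
√(z(-107) - 34894) = √((3 + (-107)² + 5*(-107)) - 34894) = √((3 + 11449 - 535) - 34894) = √(10917 - 34894) = √(-23977) = I*√23977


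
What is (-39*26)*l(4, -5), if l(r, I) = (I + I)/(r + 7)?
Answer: 10140/11 ≈ 921.82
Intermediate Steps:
l(r, I) = 2*I/(7 + r) (l(r, I) = (2*I)/(7 + r) = 2*I/(7 + r))
(-39*26)*l(4, -5) = (-39*26)*(2*(-5)/(7 + 4)) = -2028*(-5)/11 = -1014*(-10/11) = 10140/11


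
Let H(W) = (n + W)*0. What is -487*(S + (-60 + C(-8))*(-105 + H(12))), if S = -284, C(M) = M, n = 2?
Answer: -3338872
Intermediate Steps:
H(W) = 0 (H(W) = (2 + W)*0 = 0)
-487*(S + (-60 + C(-8))*(-105 + H(12))) = -487*(-284 + (-60 - 8)*(-105 + 0)) = -487*(-284 - 68*(-105)) = -487*(-284 + 7140) = -487*6856 = -3338872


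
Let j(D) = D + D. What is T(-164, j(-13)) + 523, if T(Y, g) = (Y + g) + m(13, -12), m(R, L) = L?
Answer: 321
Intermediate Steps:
j(D) = 2*D
T(Y, g) = -12 + Y + g (T(Y, g) = (Y + g) - 12 = -12 + Y + g)
T(-164, j(-13)) + 523 = (-12 - 164 + 2*(-13)) + 523 = (-12 - 164 - 26) + 523 = -202 + 523 = 321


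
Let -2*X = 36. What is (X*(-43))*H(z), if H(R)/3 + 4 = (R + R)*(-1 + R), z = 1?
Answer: -9288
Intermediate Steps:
X = -18 (X = -½*36 = -18)
H(R) = -12 + 6*R*(-1 + R) (H(R) = -12 + 3*((R + R)*(-1 + R)) = -12 + 3*((2*R)*(-1 + R)) = -12 + 3*(2*R*(-1 + R)) = -12 + 6*R*(-1 + R))
(X*(-43))*H(z) = (-18*(-43))*(-12 - 6*1 + 6*1²) = 774*(-12 - 6 + 6*1) = 774*(-12 - 6 + 6) = 774*(-12) = -9288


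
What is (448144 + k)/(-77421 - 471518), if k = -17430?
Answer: -430714/548939 ≈ -0.78463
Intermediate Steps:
(448144 + k)/(-77421 - 471518) = (448144 - 17430)/(-77421 - 471518) = 430714/(-548939) = 430714*(-1/548939) = -430714/548939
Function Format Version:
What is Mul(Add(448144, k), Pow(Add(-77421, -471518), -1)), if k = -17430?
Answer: Rational(-430714, 548939) ≈ -0.78463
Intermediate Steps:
Mul(Add(448144, k), Pow(Add(-77421, -471518), -1)) = Mul(Add(448144, -17430), Pow(Add(-77421, -471518), -1)) = Mul(430714, Pow(-548939, -1)) = Mul(430714, Rational(-1, 548939)) = Rational(-430714, 548939)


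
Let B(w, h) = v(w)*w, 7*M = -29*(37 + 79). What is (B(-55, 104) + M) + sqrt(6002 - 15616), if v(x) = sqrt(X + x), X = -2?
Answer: -3364/7 + I*sqrt(9614) - 55*I*sqrt(57) ≈ -480.57 - 317.19*I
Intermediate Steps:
v(x) = sqrt(-2 + x)
M = -3364/7 (M = (-29*(37 + 79))/7 = (-29*116)/7 = (1/7)*(-3364) = -3364/7 ≈ -480.57)
B(w, h) = w*sqrt(-2 + w) (B(w, h) = sqrt(-2 + w)*w = w*sqrt(-2 + w))
(B(-55, 104) + M) + sqrt(6002 - 15616) = (-55*sqrt(-2 - 55) - 3364/7) + sqrt(6002 - 15616) = (-55*I*sqrt(57) - 3364/7) + sqrt(-9614) = (-55*I*sqrt(57) - 3364/7) + I*sqrt(9614) = (-3364/7 - 55*I*sqrt(57)) + I*sqrt(9614) = -3364/7 + I*sqrt(9614) - 55*I*sqrt(57)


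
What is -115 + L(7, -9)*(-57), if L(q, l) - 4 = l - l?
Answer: -343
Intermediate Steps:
L(q, l) = 4 (L(q, l) = 4 + (l - l) = 4 + 0 = 4)
-115 + L(7, -9)*(-57) = -115 + 4*(-57) = -115 - 228 = -343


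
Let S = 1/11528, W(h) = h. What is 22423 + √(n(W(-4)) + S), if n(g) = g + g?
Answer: 22423 + 3*I*√29531854/5764 ≈ 22423.0 + 2.8284*I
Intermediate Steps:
n(g) = 2*g
S = 1/11528 ≈ 8.6745e-5
22423 + √(n(W(-4)) + S) = 22423 + √(2*(-4) + 1/11528) = 22423 + √(-8 + 1/11528) = 22423 + √(-92223/11528) = 22423 + 3*I*√29531854/5764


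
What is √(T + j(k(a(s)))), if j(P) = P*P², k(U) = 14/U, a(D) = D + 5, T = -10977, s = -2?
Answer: I*√880905/9 ≈ 104.29*I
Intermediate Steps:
a(D) = 5 + D
j(P) = P³
√(T + j(k(a(s)))) = √(-10977 + (14/(5 - 2))³) = √(-10977 + (14/3)³) = √(-10977 + 2744/27) = √(-293635/27) = I*√880905/9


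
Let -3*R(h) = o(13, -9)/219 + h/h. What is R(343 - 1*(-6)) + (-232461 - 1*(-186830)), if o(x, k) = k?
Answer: -9993259/219 ≈ -45631.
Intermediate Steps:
R(h) = -70/219 (R(h) = -(-9/219 + h/h)/3 = -(-9*1/219 + 1)/3 = -(-3/73 + 1)/3 = -⅓*70/73 = -70/219)
R(343 - 1*(-6)) + (-232461 - 1*(-186830)) = -70/219 + (-232461 - 1*(-186830)) = -70/219 + (-232461 + 186830) = -70/219 - 45631 = -9993259/219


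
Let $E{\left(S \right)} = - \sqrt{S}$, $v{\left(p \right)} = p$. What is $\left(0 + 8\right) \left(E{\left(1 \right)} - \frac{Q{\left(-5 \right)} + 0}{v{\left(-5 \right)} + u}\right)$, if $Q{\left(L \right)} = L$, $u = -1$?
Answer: $- \frac{44}{3} \approx -14.667$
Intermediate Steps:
$\left(0 + 8\right) \left(E{\left(1 \right)} - \frac{Q{\left(-5 \right)} + 0}{v{\left(-5 \right)} + u}\right) = \left(0 + 8\right) \left(- \sqrt{1} - \frac{-5 + 0}{-5 - 1}\right) = 8 \left(\left(-1\right) 1 - - \frac{5}{-6}\right) = 8 \left(-1 - \left(-5\right) \left(- \frac{1}{6}\right)\right) = 8 \left(-1 - \frac{5}{6}\right) = 8 \left(- \frac{11}{6}\right) = - \frac{44}{3}$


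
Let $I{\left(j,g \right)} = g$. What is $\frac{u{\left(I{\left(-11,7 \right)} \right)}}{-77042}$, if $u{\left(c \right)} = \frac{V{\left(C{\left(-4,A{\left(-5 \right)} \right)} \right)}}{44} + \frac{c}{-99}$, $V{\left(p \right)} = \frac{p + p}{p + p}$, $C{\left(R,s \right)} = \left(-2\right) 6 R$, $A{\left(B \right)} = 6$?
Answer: $\frac{19}{30508632} \approx 6.2277 \cdot 10^{-7}$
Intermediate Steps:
$C{\left(R,s \right)} = - 12 R$
$V{\left(p \right)} = 1$ ($V{\left(p \right)} = \frac{2 p}{2 p} = 2 p \frac{1}{2 p} = 1$)
$u{\left(c \right)} = \frac{1}{44} - \frac{c}{99}$ ($u{\left(c \right)} = 1 \cdot \frac{1}{44} + \frac{c}{-99} = 1 \cdot \frac{1}{44} + c \left(- \frac{1}{99}\right) = \frac{1}{44} - \frac{c}{99}$)
$\frac{u{\left(I{\left(-11,7 \right)} \right)}}{-77042} = \frac{\frac{1}{44} - \frac{7}{99}}{-77042} = \left(\frac{1}{44} - \frac{7}{99}\right) \left(- \frac{1}{77042}\right) = \left(- \frac{19}{396}\right) \left(- \frac{1}{77042}\right) = \frac{19}{30508632}$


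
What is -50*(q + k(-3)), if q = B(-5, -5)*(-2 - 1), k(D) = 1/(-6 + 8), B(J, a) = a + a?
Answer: -1525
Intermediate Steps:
B(J, a) = 2*a
k(D) = 1/2
q = 30 (q = (2*(-5))*(-2 - 1) = -10*(-3) = 30)
-50*(q + k(-3)) = -50*(30 + 1/2) = -50*61/2 = -1525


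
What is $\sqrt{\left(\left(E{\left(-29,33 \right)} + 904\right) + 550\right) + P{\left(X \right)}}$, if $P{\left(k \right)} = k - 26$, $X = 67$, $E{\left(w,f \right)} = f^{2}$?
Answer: $2 \sqrt{646} \approx 50.833$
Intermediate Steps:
$P{\left(k \right)} = -26 + k$
$\sqrt{\left(\left(E{\left(-29,33 \right)} + 904\right) + 550\right) + P{\left(X \right)}} = \sqrt{\left(\left(33^{2} + 904\right) + 550\right) + \left(-26 + 67\right)} = \sqrt{\left(\left(1089 + 904\right) + 550\right) + 41} = \sqrt{\left(1993 + 550\right) + 41} = \sqrt{2543 + 41} = \sqrt{2584} = 2 \sqrt{646}$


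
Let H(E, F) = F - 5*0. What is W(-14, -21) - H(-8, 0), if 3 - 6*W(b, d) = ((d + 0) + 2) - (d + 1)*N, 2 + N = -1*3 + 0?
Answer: 61/3 ≈ 20.333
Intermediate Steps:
N = -5 (N = -2 + (-1*3 + 0) = -2 + (-3 + 0) = -2 - 3 = -5)
H(E, F) = F (H(E, F) = F + 0 = F)
W(b, d) = -2/3 - d (W(b, d) = 1/2 - (((d + 0) + 2) - (d + 1)*(-5))/6 = 1/2 - ((d + 2) - (1 + d)*(-5))/6 = 1/2 - ((2 + d) - (-5 - 5*d))/6 = 1/2 - ((2 + d) + (5 + 5*d))/6 = 1/2 - (7 + 6*d)/6 = 1/2 + (-7/6 - d) = -2/3 - d)
W(-14, -21) - H(-8, 0) = (-2/3 - 1*(-21)) - 1*0 = (-2/3 + 21) + 0 = 61/3 + 0 = 61/3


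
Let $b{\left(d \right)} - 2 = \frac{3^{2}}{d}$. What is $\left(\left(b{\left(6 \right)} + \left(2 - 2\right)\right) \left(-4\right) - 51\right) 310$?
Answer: $-20150$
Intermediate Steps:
$b{\left(d \right)} = 2 + \frac{9}{d}$ ($b{\left(d \right)} = 2 + \frac{3^{2}}{d} = 2 + \frac{9}{d}$)
$\left(\left(b{\left(6 \right)} + \left(2 - 2\right)\right) \left(-4\right) - 51\right) 310 = \left(\left(\left(2 + \frac{9}{6}\right) + \left(2 - 2\right)\right) \left(-4\right) - 51\right) 310 = \left(\left(\left(2 + 9 \cdot \frac{1}{6}\right) + 0\right) \left(-4\right) - 51\right) 310 = \left(\left(\left(2 + \frac{3}{2}\right) + 0\right) \left(-4\right) - 51\right) 310 = \left(\left(\frac{7}{2} + 0\right) \left(-4\right) - 51\right) 310 = \left(\frac{7}{2} \left(-4\right) - 51\right) 310 = \left(-14 - 51\right) 310 = \left(-65\right) 310 = -20150$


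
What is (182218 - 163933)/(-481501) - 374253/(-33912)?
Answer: 59861037611/5442887304 ≈ 10.998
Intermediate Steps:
(182218 - 163933)/(-481501) - 374253/(-33912) = 18285*(-1/481501) - 374253*(-1/33912) = -18285/481501 + 124751/11304 = 59861037611/5442887304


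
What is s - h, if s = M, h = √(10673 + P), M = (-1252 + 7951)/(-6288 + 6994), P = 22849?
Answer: 6699/706 - √33522 ≈ -173.60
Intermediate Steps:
M = 6699/706 ≈ 9.4887
h = √33522 (h = √(10673 + 22849) = √33522 ≈ 183.09)
s = 6699/706 ≈ 9.4887
s - h = 6699/706 - √33522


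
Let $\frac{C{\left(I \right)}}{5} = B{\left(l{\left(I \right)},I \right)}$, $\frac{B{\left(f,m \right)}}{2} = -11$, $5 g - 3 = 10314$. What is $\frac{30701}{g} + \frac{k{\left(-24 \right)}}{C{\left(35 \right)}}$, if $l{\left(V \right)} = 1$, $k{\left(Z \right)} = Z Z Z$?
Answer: $\frac{79753879}{567435} \approx 140.55$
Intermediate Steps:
$k{\left(Z \right)} = Z^{3}$ ($k{\left(Z \right)} = Z^{2} Z = Z^{3}$)
$g = \frac{10317}{5}$ ($g = \frac{3}{5} + \frac{1}{5} \cdot 10314 = \frac{3}{5} + \frac{10314}{5} = \frac{10317}{5} \approx 2063.4$)
$B{\left(f,m \right)} = -22$ ($B{\left(f,m \right)} = 2 \left(-11\right) = -22$)
$C{\left(I \right)} = -110$ ($C{\left(I \right)} = 5 \left(-22\right) = -110$)
$\frac{30701}{g} + \frac{k{\left(-24 \right)}}{C{\left(35 \right)}} = \frac{30701}{\frac{10317}{5}} + \frac{\left(-24\right)^{3}}{-110} = 30701 \cdot \frac{5}{10317} - - \frac{6912}{55} = \frac{153505}{10317} + \frac{6912}{55} = \frac{79753879}{567435}$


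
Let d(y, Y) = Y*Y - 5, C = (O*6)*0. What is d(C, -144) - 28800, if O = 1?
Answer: -8069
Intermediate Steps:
C = 0 (C = (1*6)*0 = 6*0 = 0)
d(y, Y) = -5 + Y² (d(y, Y) = Y² - 5 = -5 + Y²)
d(C, -144) - 28800 = (-5 + (-144)²) - 28800 = (-5 + 20736) - 28800 = 20731 - 28800 = -8069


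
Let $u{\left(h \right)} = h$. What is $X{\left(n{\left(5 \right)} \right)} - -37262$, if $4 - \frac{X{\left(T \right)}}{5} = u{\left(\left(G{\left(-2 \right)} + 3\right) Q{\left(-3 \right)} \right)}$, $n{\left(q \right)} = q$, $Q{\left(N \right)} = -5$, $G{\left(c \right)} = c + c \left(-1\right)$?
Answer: $37357$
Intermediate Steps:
$G{\left(c \right)} = 0$ ($G{\left(c \right)} = c - c = 0$)
$X{\left(T \right)} = 95$ ($X{\left(T \right)} = 20 - 5 \left(0 + 3\right) \left(-5\right) = 20 - 5 \cdot 3 \left(-5\right) = 20 - -75 = 20 + 75 = 95$)
$X{\left(n{\left(5 \right)} \right)} - -37262 = 95 - -37262 = 95 + 37262 = 37357$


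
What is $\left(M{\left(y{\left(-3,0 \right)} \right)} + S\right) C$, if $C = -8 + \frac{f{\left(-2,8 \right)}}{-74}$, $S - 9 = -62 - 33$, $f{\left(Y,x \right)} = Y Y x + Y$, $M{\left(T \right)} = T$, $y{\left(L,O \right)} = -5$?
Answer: $\frac{28301}{37} \approx 764.89$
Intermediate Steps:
$f{\left(Y,x \right)} = Y + x Y^{2}$ ($f{\left(Y,x \right)} = Y^{2} x + Y = x Y^{2} + Y = Y + x Y^{2}$)
$S = -86$ ($S = 9 - 95 = -86$)
$C = - \frac{311}{37}$ ($C = -8 + \frac{\left(-2\right) \left(1 - 16\right)}{-74} = -8 + - 2 \left(1 - 16\right) \left(- \frac{1}{74}\right) = -8 + \left(-2\right) \left(-15\right) \left(- \frac{1}{74}\right) = -8 + 30 \left(- \frac{1}{74}\right) = -8 - \frac{15}{37} = - \frac{311}{37} \approx -8.4054$)
$\left(M{\left(y{\left(-3,0 \right)} \right)} + S\right) C = \left(-5 - 86\right) \left(- \frac{311}{37}\right) = \left(-91\right) \left(- \frac{311}{37}\right) = \frac{28301}{37}$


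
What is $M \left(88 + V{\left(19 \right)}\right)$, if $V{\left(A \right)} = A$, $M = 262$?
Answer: $28034$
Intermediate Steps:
$M \left(88 + V{\left(19 \right)}\right) = 262 \left(88 + 19\right) = 262 \cdot 107 = 28034$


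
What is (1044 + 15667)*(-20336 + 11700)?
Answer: -144316196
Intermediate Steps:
(1044 + 15667)*(-20336 + 11700) = 16711*(-8636) = -144316196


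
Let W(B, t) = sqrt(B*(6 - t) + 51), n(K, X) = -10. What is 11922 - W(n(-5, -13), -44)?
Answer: 11922 - I*sqrt(449) ≈ 11922.0 - 21.19*I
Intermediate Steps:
W(B, t) = sqrt(51 + B*(6 - t))
11922 - W(n(-5, -13), -44) = 11922 - sqrt(51 + 6*(-10) - 1*(-10)*(-44)) = 11922 - sqrt(51 - 60 - 440) = 11922 - sqrt(-449) = 11922 - I*sqrt(449)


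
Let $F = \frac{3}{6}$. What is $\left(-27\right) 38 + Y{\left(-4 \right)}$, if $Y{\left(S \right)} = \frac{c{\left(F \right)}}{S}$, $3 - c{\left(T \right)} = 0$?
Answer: $- \frac{4107}{4} \approx -1026.8$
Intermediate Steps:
$F = \frac{1}{2}$ ($F = 3 \cdot \frac{1}{6} = \frac{1}{2} \approx 0.5$)
$c{\left(T \right)} = 3$ ($c{\left(T \right)} = 3 - 0 = 3 + 0 = 3$)
$Y{\left(S \right)} = \frac{3}{S}$
$\left(-27\right) 38 + Y{\left(-4 \right)} = \left(-27\right) 38 + \frac{3}{-4} = -1026 + 3 \left(- \frac{1}{4}\right) = -1026 - \frac{3}{4} = - \frac{4107}{4}$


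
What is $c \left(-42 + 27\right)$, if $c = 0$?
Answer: $0$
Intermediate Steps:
$c \left(-42 + 27\right) = 0 \left(-42 + 27\right) = 0 \left(-15\right) = 0$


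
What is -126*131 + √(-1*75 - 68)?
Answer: -16506 + I*√143 ≈ -16506.0 + 11.958*I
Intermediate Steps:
-126*131 + √(-1*75 - 68) = -16506 + √(-75 - 68) = -16506 + √(-143) = -16506 + I*√143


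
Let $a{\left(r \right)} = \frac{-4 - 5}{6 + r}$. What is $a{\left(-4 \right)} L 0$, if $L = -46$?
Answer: $0$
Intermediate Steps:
$a{\left(r \right)} = - \frac{9}{6 + r}$
$a{\left(-4 \right)} L 0 = - \frac{9}{6 - 4} \left(-46\right) 0 = - \frac{9}{2} \left(-46\right) 0 = \left(-9\right) \frac{1}{2} \left(-46\right) 0 = \left(- \frac{9}{2}\right) \left(-46\right) 0 = 207 \cdot 0 = 0$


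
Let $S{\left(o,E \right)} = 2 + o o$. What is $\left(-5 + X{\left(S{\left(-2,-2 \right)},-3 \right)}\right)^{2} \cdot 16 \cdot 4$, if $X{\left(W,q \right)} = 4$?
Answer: $64$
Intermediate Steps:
$S{\left(o,E \right)} = 2 + o^{2}$
$\left(-5 + X{\left(S{\left(-2,-2 \right)},-3 \right)}\right)^{2} \cdot 16 \cdot 4 = \left(-5 + 4\right)^{2} \cdot 16 \cdot 4 = \left(-1\right)^{2} \cdot 16 \cdot 4 = 1 \cdot 16 \cdot 4 = 16 \cdot 4 = 64$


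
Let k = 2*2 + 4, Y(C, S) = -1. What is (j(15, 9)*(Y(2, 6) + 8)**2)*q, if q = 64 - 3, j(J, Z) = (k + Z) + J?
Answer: 95648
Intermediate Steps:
k = 8 (k = 4 + 4 = 8)
j(J, Z) = 8 + J + Z (j(J, Z) = (8 + Z) + J = 8 + J + Z)
q = 61
(j(15, 9)*(Y(2, 6) + 8)**2)*q = ((8 + 15 + 9)*(-1 + 8)**2)*61 = (32*7**2)*61 = (32*49)*61 = 1568*61 = 95648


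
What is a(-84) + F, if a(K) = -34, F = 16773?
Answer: 16739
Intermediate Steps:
a(-84) + F = -34 + 16773 = 16739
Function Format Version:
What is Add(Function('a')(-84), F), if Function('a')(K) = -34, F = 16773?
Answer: 16739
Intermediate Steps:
Add(Function('a')(-84), F) = Add(-34, 16773) = 16739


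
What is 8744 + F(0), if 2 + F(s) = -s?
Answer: 8742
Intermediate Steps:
F(s) = -2 - s
8744 + F(0) = 8744 + (-2 - 1*0) = 8744 + (-2 + 0) = 8744 - 2 = 8742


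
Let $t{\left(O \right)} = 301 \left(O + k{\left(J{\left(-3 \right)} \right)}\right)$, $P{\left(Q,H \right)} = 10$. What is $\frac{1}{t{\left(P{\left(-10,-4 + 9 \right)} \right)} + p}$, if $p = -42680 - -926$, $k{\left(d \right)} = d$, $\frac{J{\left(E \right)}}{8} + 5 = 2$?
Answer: $- \frac{1}{45968} \approx -2.1754 \cdot 10^{-5}$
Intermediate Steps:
$J{\left(E \right)} = -24$ ($J{\left(E \right)} = -40 + 8 \cdot 2 = -40 + 16 = -24$)
$p = -41754$ ($p = -42680 + 926 = -41754$)
$t{\left(O \right)} = -7224 + 301 O$ ($t{\left(O \right)} = 301 \left(O - 24\right) = 301 \left(-24 + O\right) = -7224 + 301 O$)
$\frac{1}{t{\left(P{\left(-10,-4 + 9 \right)} \right)} + p} = \frac{1}{\left(-7224 + 301 \cdot 10\right) - 41754} = \frac{1}{\left(-7224 + 3010\right) - 41754} = \frac{1}{-4214 - 41754} = \frac{1}{-45968} = - \frac{1}{45968}$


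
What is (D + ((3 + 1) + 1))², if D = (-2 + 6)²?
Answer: 441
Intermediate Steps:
D = 16 (D = 4² = 16)
(D + ((3 + 1) + 1))² = (16 + ((3 + 1) + 1))² = (16 + (4 + 1))² = (16 + 5)² = 21² = 441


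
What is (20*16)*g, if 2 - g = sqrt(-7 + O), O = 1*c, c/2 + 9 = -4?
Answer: 640 - 320*I*sqrt(33) ≈ 640.0 - 1838.3*I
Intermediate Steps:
c = -26 (c = -18 + 2*(-4) = -18 - 8 = -26)
O = -26 (O = 1*(-26) = -26)
g = 2 - I*sqrt(33) (g = 2 - sqrt(-7 - 26) = 2 - sqrt(-33) = 2 - I*sqrt(33) ≈ 2.0 - 5.7446*I)
(20*16)*g = (20*16)*(2 - I*sqrt(33)) = 320*(2 - I*sqrt(33)) = 640 - 320*I*sqrt(33)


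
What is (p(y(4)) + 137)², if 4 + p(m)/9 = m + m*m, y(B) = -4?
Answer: 43681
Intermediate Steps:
p(m) = -36 + 9*m + 9*m² (p(m) = -36 + 9*(m + m*m) = -36 + 9*(m + m²) = -36 + (9*m + 9*m²) = -36 + 9*m + 9*m²)
(p(y(4)) + 137)² = ((-36 + 9*(-4) + 9*(-4)²) + 137)² = ((-36 - 36 + 9*16) + 137)² = ((-36 - 36 + 144) + 137)² = (72 + 137)² = 209² = 43681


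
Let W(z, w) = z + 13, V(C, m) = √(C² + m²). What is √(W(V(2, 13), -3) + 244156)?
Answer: √(244169 + √173) ≈ 494.15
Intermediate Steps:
W(z, w) = 13 + z
√(W(V(2, 13), -3) + 244156) = √((13 + √(2² + 13²)) + 244156) = √((13 + √(4 + 169)) + 244156) = √((13 + √173) + 244156) = √(244169 + √173)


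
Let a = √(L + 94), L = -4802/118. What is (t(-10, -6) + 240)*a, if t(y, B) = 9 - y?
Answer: 259*√185555/59 ≈ 1891.0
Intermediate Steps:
L = -2401/59 (L = -4802*1/118 = -2401/59 ≈ -40.695)
a = √185555/59 (a = √(-2401/59 + 94) = √(3145/59) = √185555/59 ≈ 7.3010)
(t(-10, -6) + 240)*a = ((9 - 1*(-10)) + 240)*(√185555/59) = ((9 + 10) + 240)*(√185555/59) = (19 + 240)*(√185555/59) = 259*(√185555/59) = 259*√185555/59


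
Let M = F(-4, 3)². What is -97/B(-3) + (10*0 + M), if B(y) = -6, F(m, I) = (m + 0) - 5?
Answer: 583/6 ≈ 97.167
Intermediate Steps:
F(m, I) = -5 + m (F(m, I) = m - 5 = -5 + m)
M = 81 (M = (-5 - 4)² = (-9)² = 81)
-97/B(-3) + (10*0 + M) = -97/(-6) + (10*0 + 81) = -97*(-⅙) + (0 + 81) = 97/6 + 81 = 583/6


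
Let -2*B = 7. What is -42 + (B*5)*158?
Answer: -2807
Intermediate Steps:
B = -7/2 (B = -½*7 = -7/2 ≈ -3.5000)
-42 + (B*5)*158 = -42 - 7/2*5*158 = -42 - 35/2*158 = -42 - 2765 = -2807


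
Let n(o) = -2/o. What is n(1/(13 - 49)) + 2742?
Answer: 2814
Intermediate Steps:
n(1/(13 - 49)) + 2742 = -2/(1/(13 - 49)) + 2742 = -2/(1/(-36)) + 2742 = -2/(-1/36) + 2742 = -2*(-36) + 2742 = 72 + 2742 = 2814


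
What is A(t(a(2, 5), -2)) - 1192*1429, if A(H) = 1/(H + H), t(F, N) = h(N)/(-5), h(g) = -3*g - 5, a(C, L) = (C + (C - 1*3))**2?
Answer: -3406741/2 ≈ -1.7034e+6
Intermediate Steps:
a(C, L) = (-3 + 2*C)**2 (a(C, L) = (C + (C - 3))**2 = (C + (-3 + C))**2 = (-3 + 2*C)**2)
h(g) = -5 - 3*g
t(F, N) = 1 + 3*N/5 (t(F, N) = (-5 - 3*N)/(-5) = (-5 - 3*N)*(-1/5) = 1 + 3*N/5)
A(H) = 1/(2*H)
A(t(a(2, 5), -2)) - 1192*1429 = 1/(2*(1 + (3/5)*(-2))) - 1192*1429 = 1/(2*(1 - 6/5)) - 1703368 = 1/(2*(-1/5)) - 1703368 = (1/2)*(-5) - 1703368 = -5/2 - 1703368 = -3406741/2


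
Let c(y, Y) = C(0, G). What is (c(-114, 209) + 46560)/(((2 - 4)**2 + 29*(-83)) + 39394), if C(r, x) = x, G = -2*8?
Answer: 46544/36991 ≈ 1.2583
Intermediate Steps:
G = -16
c(y, Y) = -16
(c(-114, 209) + 46560)/(((2 - 4)**2 + 29*(-83)) + 39394) = (-16 + 46560)/(((2 - 4)**2 + 29*(-83)) + 39394) = 46544/(((-2)**2 - 2407) + 39394) = 46544/((4 - 2407) + 39394) = 46544/(-2403 + 39394) = 46544/36991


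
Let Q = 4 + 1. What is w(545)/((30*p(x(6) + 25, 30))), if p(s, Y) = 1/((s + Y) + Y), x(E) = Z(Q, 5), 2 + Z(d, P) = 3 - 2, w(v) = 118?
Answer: 1652/5 ≈ 330.40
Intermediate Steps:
Q = 5
Z(d, P) = -1 (Z(d, P) = -2 + (3 - 2) = -2 + 1 = -1)
x(E) = -1
p(s, Y) = 1/(s + 2*Y) (p(s, Y) = 1/((Y + s) + Y) = 1/(s + 2*Y))
w(545)/((30*p(x(6) + 25, 30))) = 118/((30/((-1 + 25) + 2*30))) = 118/((30/(24 + 60))) = 118/((30/84)) = 118/((30*(1/84))) = 118/(5/14) = 118*(14/5) = 1652/5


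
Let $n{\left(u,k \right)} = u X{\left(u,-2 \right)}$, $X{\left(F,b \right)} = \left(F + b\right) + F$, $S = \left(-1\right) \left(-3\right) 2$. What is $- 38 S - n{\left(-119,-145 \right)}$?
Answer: $-28788$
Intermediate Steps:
$S = 6$ ($S = 3 \cdot 2 = 6$)
$X{\left(F,b \right)} = b + 2 F$
$n{\left(u,k \right)} = u \left(-2 + 2 u\right)$
$- 38 S - n{\left(-119,-145 \right)} = \left(-38\right) 6 - 2 \left(-119\right) \left(-1 - 119\right) = -228 - 2 \left(-119\right) \left(-120\right) = -228 - 28560 = -28788$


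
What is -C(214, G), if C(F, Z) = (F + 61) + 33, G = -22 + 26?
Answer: -308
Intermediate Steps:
G = 4
C(F, Z) = 94 + F (C(F, Z) = (61 + F) + 33 = 94 + F)
-C(214, G) = -(94 + 214) = -1*308 = -308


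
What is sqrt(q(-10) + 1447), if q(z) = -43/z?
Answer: sqrt(145130)/10 ≈ 38.096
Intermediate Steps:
sqrt(q(-10) + 1447) = sqrt(-43/(-10) + 1447) = sqrt(-43*(-1/10) + 1447) = sqrt(43/10 + 1447) = sqrt(14513/10) = sqrt(145130)/10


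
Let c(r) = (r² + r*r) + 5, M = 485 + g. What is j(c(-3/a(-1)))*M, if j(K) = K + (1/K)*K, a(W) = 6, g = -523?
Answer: -247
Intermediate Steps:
M = -38 (M = 485 - 523 = -38)
c(r) = 5 + 2*r² (c(r) = (r² + r²) + 5 = 2*r² + 5 = 5 + 2*r²)
j(K) = 1 + K (j(K) = K + K/K = K + 1 = 1 + K)
j(c(-3/a(-1)))*M = (1 + (5 + 2*(-3/6)²))*(-38) = (1 + (5 + 2*(-3*⅙)²))*(-38) = (1 + (5 + 2*(-½)²))*(-38) = (1 + (5 + 2*(¼)))*(-38) = (1 + (5 + ½))*(-38) = (1 + 11/2)*(-38) = (13/2)*(-38) = -247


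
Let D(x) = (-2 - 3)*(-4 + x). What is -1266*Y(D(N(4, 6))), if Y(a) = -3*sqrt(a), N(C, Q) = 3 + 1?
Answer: 0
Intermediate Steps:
N(C, Q) = 4
D(x) = 20 - 5*x (D(x) = -5*(-4 + x) = 20 - 5*x)
-1266*Y(D(N(4, 6))) = -(-3798)*sqrt(20 - 5*4) = -(-3798)*sqrt(20 - 20) = -(-3798)*sqrt(0) = -(-3798)*0 = -1266*0 = 0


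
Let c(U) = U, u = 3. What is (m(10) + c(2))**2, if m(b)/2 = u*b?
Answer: 3844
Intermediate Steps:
m(b) = 6*b (m(b) = 2*(3*b) = 6*b)
(m(10) + c(2))**2 = (6*10 + 2)**2 = (60 + 2)**2 = 62**2 = 3844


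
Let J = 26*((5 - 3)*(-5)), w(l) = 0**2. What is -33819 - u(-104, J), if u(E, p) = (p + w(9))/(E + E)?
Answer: -135281/4 ≈ -33820.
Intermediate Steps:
w(l) = 0
J = -260 (J = 26*(2*(-5)) = 26*(-10) = -260)
u(E, p) = p/(2*E) (u(E, p) = (p + 0)/(E + E) = p/((2*E)) = p*(1/(2*E)) = p/(2*E))
-33819 - u(-104, J) = -33819 - (-260)/(2*(-104)) = -33819 - (-260)*(-1)/(2*104) = -33819 - 1*5/4 = -33819 - 5/4 = -135281/4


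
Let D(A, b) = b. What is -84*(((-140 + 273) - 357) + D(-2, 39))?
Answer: 15540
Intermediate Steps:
-84*(((-140 + 273) - 357) + D(-2, 39)) = -84*(((-140 + 273) - 357) + 39) = -84*((133 - 357) + 39) = -84*(-224 + 39) = -84*(-185) = 15540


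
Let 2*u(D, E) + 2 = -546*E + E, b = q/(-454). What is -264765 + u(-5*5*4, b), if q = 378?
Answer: -120100759/454 ≈ -2.6454e+5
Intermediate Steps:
b = -189/227 (b = 378/(-454) = 378*(-1/454) = -189/227 ≈ -0.83260)
u(D, E) = -1 - 545*E/2 (u(D, E) = -1 + (-546*E + E)/2 = -1 + (-545*E)/2 = -1 - 545*E/2)
-264765 + u(-5*5*4, b) = -264765 + (-1 - 545/2*(-189/227)) = -264765 + (-1 + 103005/454) = -264765 + 102551/454 = -120100759/454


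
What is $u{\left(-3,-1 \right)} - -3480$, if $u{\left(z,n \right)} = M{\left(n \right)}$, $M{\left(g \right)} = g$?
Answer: $3479$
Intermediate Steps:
$u{\left(z,n \right)} = n$
$u{\left(-3,-1 \right)} - -3480 = -1 - -3480 = -1 + 3480 = 3479$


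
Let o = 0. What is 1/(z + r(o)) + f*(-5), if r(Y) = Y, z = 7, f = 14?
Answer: -489/7 ≈ -69.857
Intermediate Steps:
1/(z + r(o)) + f*(-5) = 1/(7 + 0) + 14*(-5) = 1/7 - 70 = ⅐ - 70 = -489/7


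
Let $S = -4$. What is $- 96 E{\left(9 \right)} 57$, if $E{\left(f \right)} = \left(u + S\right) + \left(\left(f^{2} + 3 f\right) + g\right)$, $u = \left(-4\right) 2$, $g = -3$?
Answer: $-508896$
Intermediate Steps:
$u = -8$
$E{\left(f \right)} = -15 + f^{2} + 3 f$ ($E{\left(f \right)} = \left(-8 - 4\right) - \left(3 - f^{2} - 3 f\right) = -12 + \left(-3 + f^{2} + 3 f\right) = -15 + f^{2} + 3 f$)
$- 96 E{\left(9 \right)} 57 = - 96 \left(-15 + 9^{2} + 3 \cdot 9\right) 57 = - 96 \left(-15 + 81 + 27\right) 57 = \left(-96\right) 93 \cdot 57 = \left(-8928\right) 57 = -508896$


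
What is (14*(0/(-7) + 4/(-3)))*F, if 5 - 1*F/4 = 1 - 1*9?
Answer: -2912/3 ≈ -970.67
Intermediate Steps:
F = 52 (F = 20 - 4*(1 - 1*9) = 20 - 4*(1 - 9) = 20 - 4*(-8) = 20 + 32 = 52)
(14*(0/(-7) + 4/(-3)))*F = (14*(0/(-7) + 4/(-3)))*52 = (14*(0*(-⅐) + 4*(-⅓)))*52 = (14*(0 - 4/3))*52 = (14*(-4/3))*52 = -56/3*52 = -2912/3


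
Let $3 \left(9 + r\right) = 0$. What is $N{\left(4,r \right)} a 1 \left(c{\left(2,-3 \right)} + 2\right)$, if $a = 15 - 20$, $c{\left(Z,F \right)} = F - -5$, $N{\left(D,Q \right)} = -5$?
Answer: $100$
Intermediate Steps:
$r = -9$ ($r = -9 + \frac{1}{3} \cdot 0 = -9 + 0 = -9$)
$c{\left(Z,F \right)} = 5 + F$ ($c{\left(Z,F \right)} = F + 5 = 5 + F$)
$a = -5$
$N{\left(4,r \right)} a 1 \left(c{\left(2,-3 \right)} + 2\right) = \left(-5\right) \left(-5\right) 1 \left(\left(5 - 3\right) + 2\right) = 25 \cdot 1 \left(2 + 2\right) = 25 \cdot 1 \cdot 4 = 25 \cdot 4 = 100$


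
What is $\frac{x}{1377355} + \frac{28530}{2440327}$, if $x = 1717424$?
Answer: $\frac{4230372095798}{3361196595085} \approx 1.2586$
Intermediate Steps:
$\frac{x}{1377355} + \frac{28530}{2440327} = \frac{1717424}{1377355} + \frac{28530}{2440327} = \frac{4230372095798}{3361196595085}$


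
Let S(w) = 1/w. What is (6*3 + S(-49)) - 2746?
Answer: -133673/49 ≈ -2728.0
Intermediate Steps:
(6*3 + S(-49)) - 2746 = (6*3 + 1/(-49)) - 2746 = (18 - 1/49) - 2746 = 881/49 - 2746 = -133673/49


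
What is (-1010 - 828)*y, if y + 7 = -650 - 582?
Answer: 2277282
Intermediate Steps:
y = -1239 (y = -7 + (-650 - 582) = -7 - 1232 = -1239)
(-1010 - 828)*y = (-1010 - 828)*(-1239) = -1838*(-1239) = 2277282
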